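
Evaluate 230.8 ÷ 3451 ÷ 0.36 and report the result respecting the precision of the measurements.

230.8 ÷ 3451 ÷ 0.36 = 0.185775459609…
Multiplication/division keeps the fewest significant figures: 230.8 → 4 s.f., 3451 → 4 s.f., 0.36 → 2 s.f.; limit is 2.
Rounded to 2 significant figures: 0.19.

0.19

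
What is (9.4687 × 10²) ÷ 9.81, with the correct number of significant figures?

96.5

(9.4687 × 10²) ÷ 9.81 = 96.5208970438…
Multiplication/division keeps the fewest significant figures: 9.4687 × 10² → 5 s.f., 9.81 → 3 s.f.; limit is 3.
Rounded to 3 significant figures: 96.5.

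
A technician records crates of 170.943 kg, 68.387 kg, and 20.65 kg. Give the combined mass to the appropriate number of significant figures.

170.943 kg + 68.387 kg + 20.65 kg = 259.980 kg.
Addition/subtraction keeps the fewest decimal places: 170.943 → 3 decimal places, 68.387 → 3 decimal places, 20.65 → 2 decimal places; limit is 2.
Rounded to 2 decimal places: 259.98 kg.

259.98 kg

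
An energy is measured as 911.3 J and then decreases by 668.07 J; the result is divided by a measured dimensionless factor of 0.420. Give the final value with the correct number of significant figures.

911.3 J − 668.07 J = 243.23 J; the difference is limited to 1 decimal place (4 s.f.).
Carrying full precision, 243.23 ÷ 0.420 = 579.119047619… J; 0.420 has 3 s.f., so the result keeps min(4, 3) = 3 s.f.
Rounded to 3 significant figures: 5.79 × 10^2 J.

5.79 × 10^2 J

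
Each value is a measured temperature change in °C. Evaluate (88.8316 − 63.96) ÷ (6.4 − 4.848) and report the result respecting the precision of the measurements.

88.8316 − 63.96 = 24.8716, limited to 2 d.p. → 4 s.f.; 6.4 − 4.848 = 1.552, limited to 1 d.p. → 2 s.f.
Carrying full precision, 24.8716 ÷ 1.552 = 16.0255154639…; keep min(4, 2) = 2 s.f.
Rounded to 2 significant figures: 16.

16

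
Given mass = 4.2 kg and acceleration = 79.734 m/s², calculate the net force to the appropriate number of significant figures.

net force = 4.2 kg × 79.734 m/s² = 334.8828 N.
4.2 has 2 significant figures; 79.734 has 5.
Division/multiplication keeps the fewest: 2 significant figures.
Rounded: 3.3 × 10² N.

3.3 × 10² N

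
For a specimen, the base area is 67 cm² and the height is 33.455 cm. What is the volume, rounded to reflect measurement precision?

2.2 × 10^3 cm³

volume = 67 cm² × 33.455 cm = 2241.485 cm³.
67 has 2 significant figures; 33.455 has 5.
Division/multiplication keeps the fewest: 2 significant figures.
Rounded: 2.2 × 10^3 cm³.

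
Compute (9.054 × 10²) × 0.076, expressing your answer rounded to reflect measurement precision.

(9.054 × 10²) × 0.076 = 68.8104
Multiplication/division keeps the fewest significant figures: 9.054 × 10² → 4 s.f., 0.076 → 2 s.f.; limit is 2.
Rounded to 2 significant figures: 69.

69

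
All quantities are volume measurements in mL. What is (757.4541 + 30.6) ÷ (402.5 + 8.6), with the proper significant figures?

757.4541 + 30.6 = 788.0541, limited to 1 d.p. → 4 s.f.; 402.5 + 8.6 = 411.1, limited to 1 d.p. → 4 s.f.
Carrying full precision, 788.0541 ÷ 411.1 = 1.91694016054…; keep min(4, 4) = 4 s.f.
Rounded to 4 significant figures: 1.917.

1.917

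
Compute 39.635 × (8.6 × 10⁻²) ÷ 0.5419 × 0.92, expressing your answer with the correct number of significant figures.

5.8

39.635 × (8.6 × 10⁻²) ÷ 0.5419 × 0.92 = 5.78690016608…
Multiplication/division keeps the fewest significant figures: 39.635 → 5 s.f., 8.6 × 10⁻² → 2 s.f., 0.5419 → 4 s.f., 0.92 → 2 s.f.; limit is 2.
Rounded to 2 significant figures: 5.8.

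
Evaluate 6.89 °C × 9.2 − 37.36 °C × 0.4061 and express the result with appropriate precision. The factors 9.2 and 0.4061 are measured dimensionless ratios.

48 °C

6.89 × 9.2 = 63.388 → 63 °C (2 s.f., last digit at the 10^0 place).
37.36 × 0.4061 = 15.171896 → 15.17 °C (4 s.f., last digit at the 10^-2 place).
Difference: 48.216104 °C; keep the coarser place, 10^0.
Result: 48 °C.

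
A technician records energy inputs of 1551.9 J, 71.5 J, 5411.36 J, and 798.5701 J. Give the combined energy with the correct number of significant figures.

7833.3 J

1551.9 J + 71.5 J + 5411.36 J + 798.5701 J = 7833.3301 J.
Addition/subtraction keeps the fewest decimal places: 1551.9 → 1 decimal place, 71.5 → 1 decimal place, 5411.36 → 2 decimal places, 798.5701 → 4 decimal places; limit is 1.
Rounded to 1 decimal place: 7833.3 J.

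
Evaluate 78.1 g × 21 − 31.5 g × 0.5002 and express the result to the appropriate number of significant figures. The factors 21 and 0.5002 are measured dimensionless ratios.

1.6 × 10³ g

78.1 × 21 = 1640.1 → 1.6 × 10³ g (2 s.f., last digit at the 10^2 place).
31.5 × 0.5002 = 15.7563 → 15.8 g (3 s.f., last digit at the 10^-1 place).
Difference: 1624.3437 g; keep the coarser place, 10^2.
Result: 1.6 × 10³ g.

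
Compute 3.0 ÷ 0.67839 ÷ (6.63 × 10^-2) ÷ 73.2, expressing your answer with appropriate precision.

0.91

3.0 ÷ 0.67839 ÷ (6.63 × 10^-2) ÷ 73.2 = 0.911207336574…
Multiplication/division keeps the fewest significant figures: 3.0 → 2 s.f., 0.67839 → 5 s.f., 6.63 × 10^-2 → 3 s.f., 73.2 → 3 s.f.; limit is 2.
Rounded to 2 significant figures: 0.91.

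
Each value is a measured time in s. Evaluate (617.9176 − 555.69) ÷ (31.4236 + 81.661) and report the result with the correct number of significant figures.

0.5503

617.9176 − 555.69 = 62.2276, limited to 2 d.p. → 4 s.f.; 31.4236 + 81.661 = 113.0846, limited to 3 d.p. → 6 s.f.
Carrying full precision, 62.2276 ÷ 113.0846 = 0.550274750054…; keep min(4, 6) = 4 s.f.
Rounded to 4 significant figures: 0.5503.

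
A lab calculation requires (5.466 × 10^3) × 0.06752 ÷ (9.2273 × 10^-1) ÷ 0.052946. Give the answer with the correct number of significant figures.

(5.466 × 10^3) × 0.06752 ÷ (9.2273 × 10^-1) ÷ 0.052946 = 7554.30064706…
Multiplication/division keeps the fewest significant figures: 5.466 × 10^3 → 4 s.f., 0.06752 → 4 s.f., 9.2273 × 10^-1 → 5 s.f., 0.052946 → 5 s.f.; limit is 4.
Rounded to 4 significant figures: 7554.

7554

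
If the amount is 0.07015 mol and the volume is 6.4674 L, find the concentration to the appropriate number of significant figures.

1.085 × 10⁻² mol/L

concentration = 0.07015 mol ÷ 6.4674 L = 0.0108467081053… mol/L.
0.07015 has 4 significant figures; 6.4674 has 5.
Division/multiplication keeps the fewest: 4 significant figures.
Rounded: 1.085 × 10⁻² mol/L.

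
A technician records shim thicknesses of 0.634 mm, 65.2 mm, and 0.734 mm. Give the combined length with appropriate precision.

66.6 mm

0.634 mm + 65.2 mm + 0.734 mm = 66.568 mm.
Addition/subtraction keeps the fewest decimal places: 0.634 → 3 decimal places, 65.2 → 1 decimal place, 0.734 → 3 decimal places; limit is 1.
Rounded to 1 decimal place: 66.6 mm.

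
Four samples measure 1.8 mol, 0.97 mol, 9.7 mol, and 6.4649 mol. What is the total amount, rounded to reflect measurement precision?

1.8 mol + 0.97 mol + 9.7 mol + 6.4649 mol = 18.9349 mol.
Addition/subtraction keeps the fewest decimal places: 1.8 → 1 decimal place, 0.97 → 2 decimal places, 9.7 → 1 decimal place, 6.4649 → 4 decimal places; limit is 1.
Rounded to 1 decimal place: 18.9 mol.

18.9 mol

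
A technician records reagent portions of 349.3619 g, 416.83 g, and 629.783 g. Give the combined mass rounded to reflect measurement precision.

1395.97 g

349.3619 g + 416.83 g + 629.783 g = 1395.9749 g.
Addition/subtraction keeps the fewest decimal places: 349.3619 → 4 decimal places, 416.83 → 2 decimal places, 629.783 → 3 decimal places; limit is 2.
Rounded to 2 decimal places: 1395.97 g.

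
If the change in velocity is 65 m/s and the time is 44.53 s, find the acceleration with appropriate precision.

acceleration = 65 m/s ÷ 44.53 s = 1.45969009656… m/s².
65 has 2 significant figures; 44.53 has 4.
Division/multiplication keeps the fewest: 2 significant figures.
Rounded: 1.5 m/s².

1.5 m/s²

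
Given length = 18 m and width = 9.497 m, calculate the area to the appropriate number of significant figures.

1.7 × 10^2 m²

area = 18 m × 9.497 m = 170.946 m².
18 has 2 significant figures; 9.497 has 4.
Division/multiplication keeps the fewest: 2 significant figures.
Rounded: 1.7 × 10^2 m².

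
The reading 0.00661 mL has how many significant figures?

0.00661: leading zeros are not significant.

3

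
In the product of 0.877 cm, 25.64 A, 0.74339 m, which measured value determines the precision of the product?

0.877 cm

0.877 cm → 3 s.f.; 25.64 A → 4 s.f.; 0.74339 m → 5 s.f.
The fewest is 3 significant figures, from 0.877 cm.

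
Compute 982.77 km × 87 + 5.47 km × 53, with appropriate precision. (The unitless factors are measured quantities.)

8.6 × 10^4 km

982.77 × 87 = 85500.99 → 8.6 × 10^4 km (2 s.f., last digit at the 10^3 place).
5.47 × 53 = 289.91 → 2.9 × 10^2 km (2 s.f., last digit at the 10^1 place).
Sum: 85790.9 km; keep the coarser place, 10^3.
Result: 8.6 × 10^4 km.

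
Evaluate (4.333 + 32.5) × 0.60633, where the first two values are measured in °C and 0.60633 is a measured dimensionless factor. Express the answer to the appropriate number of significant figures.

4.333 °C + 32.5 °C = 36.833 °C; the sum is limited to 1 decimal place (3 s.f.).
Carrying full precision, 36.833 × 0.60633 = 22.33295289 °C; 0.60633 has 5 s.f., so the result keeps min(3, 5) = 3 s.f.
Rounded to 3 significant figures: 22.3 °C.

22.3 °C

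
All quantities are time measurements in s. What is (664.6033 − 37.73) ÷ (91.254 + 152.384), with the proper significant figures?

664.6033 − 37.73 = 626.8733, limited to 2 d.p. → 5 s.f.; 91.254 + 152.384 = 243.638, limited to 3 d.p. → 6 s.f.
Carrying full precision, 626.8733 ÷ 243.638 = 2.57297014423…; keep min(5, 6) = 5 s.f.
Rounded to 5 significant figures: 2.5730.

2.5730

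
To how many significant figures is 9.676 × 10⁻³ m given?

9.676 × 10⁻³: in scientific notation every digit of the coefficient is significant.

4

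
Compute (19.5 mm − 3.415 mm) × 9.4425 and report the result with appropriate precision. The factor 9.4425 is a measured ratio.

152 mm

19.5 mm − 3.415 mm = 16.085 mm; the difference is limited to 1 decimal place (3 s.f.).
Carrying full precision, 16.085 × 9.4425 = 151.8826125 mm; 9.4425 has 5 s.f., so the result keeps min(3, 5) = 3 s.f.
Rounded to 3 significant figures: 152 mm.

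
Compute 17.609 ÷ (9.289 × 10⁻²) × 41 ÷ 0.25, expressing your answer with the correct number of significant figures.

17.609 ÷ (9.289 × 10⁻²) × 41 ÷ 0.25 = 31089.2022823…
Multiplication/division keeps the fewest significant figures: 17.609 → 5 s.f., 9.289 × 10⁻² → 4 s.f., 41 → 2 s.f., 0.25 → 2 s.f.; limit is 2.
Rounded to 2 significant figures: 3.1 × 10⁴.

3.1 × 10⁴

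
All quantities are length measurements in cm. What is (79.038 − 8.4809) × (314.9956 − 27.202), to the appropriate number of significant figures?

79.038 − 8.4809 = 70.5571, limited to 3 d.p. → 5 s.f.; 314.9956 − 27.202 = 287.7936, limited to 3 d.p. → 6 s.f.
Carrying full precision, 70.5571 × 287.7936 = 20305.8818146…; keep min(5, 6) = 5 s.f.
Rounded to 5 significant figures: 20306 cm².

20306 cm²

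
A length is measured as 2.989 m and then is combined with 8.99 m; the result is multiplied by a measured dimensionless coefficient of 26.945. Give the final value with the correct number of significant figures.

322.8 m

2.989 m + 8.99 m = 11.979 m; the sum is limited to 2 decimal places (4 s.f.).
Carrying full precision, 11.979 × 26.945 = 322.774155 m; 26.945 has 5 s.f., so the result keeps min(4, 5) = 4 s.f.
Rounded to 4 significant figures: 322.8 m.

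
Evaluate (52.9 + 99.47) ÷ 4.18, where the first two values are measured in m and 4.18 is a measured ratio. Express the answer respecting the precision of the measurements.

36.5 m

52.9 m + 99.47 m = 152.37 m; the sum is limited to 1 decimal place (4 s.f.).
Carrying full precision, 152.37 ÷ 4.18 = 36.45215311… m; 4.18 has 3 s.f., so the result keeps min(4, 3) = 3 s.f.
Rounded to 3 significant figures: 36.5 m.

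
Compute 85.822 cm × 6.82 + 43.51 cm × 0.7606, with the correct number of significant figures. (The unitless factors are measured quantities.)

618 cm

85.822 × 6.82 = 585.30604 → 585 cm (3 s.f., last digit at the 10^0 place).
43.51 × 0.7606 = 33.093706 → 33.09 cm (4 s.f., last digit at the 10^-2 place).
Sum: 618.399746 cm; keep the coarser place, 10^0.
Result: 618 cm.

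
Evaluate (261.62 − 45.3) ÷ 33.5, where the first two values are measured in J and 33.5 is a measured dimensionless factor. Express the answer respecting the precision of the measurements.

6.46 J

261.62 J − 45.3 J = 216.32 J; the difference is limited to 1 decimal place (4 s.f.).
Carrying full precision, 216.32 ÷ 33.5 = 6.45731343284… J; 33.5 has 3 s.f., so the result keeps min(4, 3) = 3 s.f.
Rounded to 3 significant figures: 6.46 J.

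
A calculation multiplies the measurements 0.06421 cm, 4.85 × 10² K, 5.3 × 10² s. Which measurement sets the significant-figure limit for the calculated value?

0.06421 cm → 4 s.f.; 4.85 × 10² K → 3 s.f.; 5.3 × 10² s → 2 s.f.
The fewest is 2 significant figures, from 5.3 × 10² s.

5.3 × 10² s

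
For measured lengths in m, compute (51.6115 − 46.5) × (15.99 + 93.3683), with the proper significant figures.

5.6 × 10² m²

51.6115 − 46.5 = 5.1115, limited to 1 d.p. → 2 s.f.; 15.99 + 93.3683 = 109.3583, limited to 2 d.p. → 5 s.f.
Carrying full precision, 5.1115 × 109.3583 = 558.98495045; keep min(2, 5) = 2 s.f.
Rounded to 2 significant figures: 5.6 × 10² m².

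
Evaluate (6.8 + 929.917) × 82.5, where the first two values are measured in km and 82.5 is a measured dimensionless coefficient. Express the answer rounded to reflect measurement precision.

6.8 km + 929.917 km = 936.717 km; the sum is limited to 1 decimal place (4 s.f.).
Carrying full precision, 936.717 × 82.5 = 77279.1525 km; 82.5 has 3 s.f., so the result keeps min(4, 3) = 3 s.f.
Rounded to 3 significant figures: 7.73 × 10⁴ km.

7.73 × 10⁴ km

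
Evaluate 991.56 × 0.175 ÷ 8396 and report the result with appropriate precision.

0.0207

991.56 × 0.175 ÷ 8396 = 0.0206673415912…
Multiplication/division keeps the fewest significant figures: 991.56 → 5 s.f., 0.175 → 3 s.f., 8396 → 4 s.f.; limit is 3.
Rounded to 3 significant figures: 0.0207.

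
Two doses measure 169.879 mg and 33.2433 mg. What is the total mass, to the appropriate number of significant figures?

169.879 mg + 33.2433 mg = 203.1223 mg.
Addition/subtraction keeps the fewest decimal places: 169.879 → 3 decimal places, 33.2433 → 4 decimal places; limit is 3.
Rounded to 3 decimal places: 203.122 mg.

203.122 mg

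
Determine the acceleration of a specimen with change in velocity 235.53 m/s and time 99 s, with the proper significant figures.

2.4 m/s²

acceleration = 235.53 m/s ÷ 99 s = 2.37909090909… m/s².
235.53 has 5 significant figures; 99 has 2.
Division/multiplication keeps the fewest: 2 significant figures.
Rounded: 2.4 m/s².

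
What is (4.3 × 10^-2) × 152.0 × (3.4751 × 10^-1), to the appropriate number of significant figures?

(4.3 × 10^-2) × 152.0 × (3.4751 × 10^-1) = 2.27132536
Multiplication/division keeps the fewest significant figures: 4.3 × 10^-2 → 2 s.f., 152.0 → 4 s.f., 3.4751 × 10^-1 → 5 s.f.; limit is 2.
Rounded to 2 significant figures: 2.3.

2.3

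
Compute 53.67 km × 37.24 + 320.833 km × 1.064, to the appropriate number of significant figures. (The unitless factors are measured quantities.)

2340. km

53.67 × 37.24 = 1998.6708 → 1999 km (4 s.f., last digit at the 10^0 place).
320.833 × 1.064 = 341.366312 → 341.4 km (4 s.f., last digit at the 10^-1 place).
Sum: 2340.037112 km; keep the coarser place, 10^0.
Result: 2340. km.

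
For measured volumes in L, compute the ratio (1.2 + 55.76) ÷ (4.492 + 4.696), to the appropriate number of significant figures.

1.2 + 55.76 = 56.96, limited to 1 d.p. → 3 s.f.; 4.492 + 4.696 = 9.188, limited to 3 d.p. → 4 s.f.
Carrying full precision, 56.96 ÷ 9.188 = 6.19939050936…; keep min(3, 4) = 3 s.f.
Rounded to 3 significant figures: 6.20.

6.20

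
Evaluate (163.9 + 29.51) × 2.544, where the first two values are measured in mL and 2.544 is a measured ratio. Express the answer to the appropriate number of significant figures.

163.9 mL + 29.51 mL = 193.41 mL; the sum is limited to 1 decimal place (4 s.f.).
Carrying full precision, 193.41 × 2.544 = 492.03504 mL; 2.544 has 4 s.f., so the result keeps min(4, 4) = 4 s.f.
Rounded to 4 significant figures: 4.920 × 10² mL.

4.920 × 10² mL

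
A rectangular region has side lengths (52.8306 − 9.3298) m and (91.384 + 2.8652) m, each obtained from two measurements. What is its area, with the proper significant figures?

4099.9 m²

52.8306 − 9.3298 = 43.5008, limited to 4 d.p. → 6 s.f.; 91.384 + 2.8652 = 94.2492, limited to 3 d.p. → 5 s.f.
Carrying full precision, 43.5008 × 94.2492 = 4099.91559936; keep min(6, 5) = 5 s.f.
Rounded to 5 significant figures: 4099.9 m².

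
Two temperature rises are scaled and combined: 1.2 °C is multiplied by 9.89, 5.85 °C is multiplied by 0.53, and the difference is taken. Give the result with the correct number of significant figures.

9 °C

1.2 × 9.89 = 11.868 → 12 °C (2 s.f., last digit at the 10^0 place).
5.85 × 0.53 = 3.1005 → 3.1 °C (2 s.f., last digit at the 10^-1 place).
Difference: 8.7675 °C; keep the coarser place, 10^0.
Result: 9 °C.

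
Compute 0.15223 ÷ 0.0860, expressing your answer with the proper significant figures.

1.77

0.15223 ÷ 0.0860 = 1.77011627907…
Multiplication/division keeps the fewest significant figures: 0.15223 → 5 s.f., 0.0860 → 3 s.f.; limit is 3.
Rounded to 3 significant figures: 1.77.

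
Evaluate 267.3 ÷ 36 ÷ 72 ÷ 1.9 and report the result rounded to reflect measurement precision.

267.3 ÷ 36 ÷ 72 ÷ 1.9 = 0.0542763157895…
Multiplication/division keeps the fewest significant figures: 267.3 → 4 s.f., 36 → 2 s.f., 72 → 2 s.f., 1.9 → 2 s.f.; limit is 2.
Rounded to 2 significant figures: 0.054.

0.054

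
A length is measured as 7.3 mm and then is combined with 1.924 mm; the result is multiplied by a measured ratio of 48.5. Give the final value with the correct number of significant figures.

4.5 × 10² mm

7.3 mm + 1.924 mm = 9.224 mm; the sum is limited to 1 decimal place (2 s.f.).
Carrying full precision, 9.224 × 48.5 = 447.364 mm; 48.5 has 3 s.f., so the result keeps min(2, 3) = 2 s.f.
Rounded to 2 significant figures: 4.5 × 10² mm.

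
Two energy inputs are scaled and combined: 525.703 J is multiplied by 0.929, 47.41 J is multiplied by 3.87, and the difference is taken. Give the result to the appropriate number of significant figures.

525.703 × 0.929 = 488.378087 → 488 J (3 s.f., last digit at the 10^0 place).
47.41 × 3.87 = 183.4767 → 183 J (3 s.f., last digit at the 10^0 place).
Difference: 304.901387 J; keep the coarser place, 10^0.
Result: 305 J.

305 J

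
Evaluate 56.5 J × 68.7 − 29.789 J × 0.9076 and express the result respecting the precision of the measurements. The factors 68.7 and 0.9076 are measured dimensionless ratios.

56.5 × 68.7 = 3881.55 → 3.88 × 10³ J (3 s.f., last digit at the 10^1 place).
29.789 × 0.9076 = 27.0364964 → 27.04 J (4 s.f., last digit at the 10^-2 place).
Difference: 3854.5135036 J; keep the coarser place, 10^1.
Result: 3.85 × 10³ J.

3.85 × 10³ J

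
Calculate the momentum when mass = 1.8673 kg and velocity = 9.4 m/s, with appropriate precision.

momentum = 1.8673 kg × 9.4 m/s = 17.55262 kg·m/s.
1.8673 has 5 significant figures; 9.4 has 2.
Division/multiplication keeps the fewest: 2 significant figures.
Rounded: 18 kg·m/s.

18 kg·m/s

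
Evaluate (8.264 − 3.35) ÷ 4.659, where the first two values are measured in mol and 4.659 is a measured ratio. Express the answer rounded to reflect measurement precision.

8.264 mol − 3.35 mol = 4.914 mol; the difference is limited to 2 decimal places (3 s.f.).
Carrying full precision, 4.914 ÷ 4.659 = 1.05473277527… mol; 4.659 has 4 s.f., so the result keeps min(3, 4) = 3 s.f.
Rounded to 3 significant figures: 1.05 mol.

1.05 mol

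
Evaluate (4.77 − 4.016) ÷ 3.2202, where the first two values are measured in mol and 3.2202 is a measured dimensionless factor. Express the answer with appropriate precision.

0.23 mol

4.77 mol − 4.016 mol = 0.754 mol; the difference is limited to 2 decimal places (2 s.f.).
Carrying full precision, 0.754 ÷ 3.2202 = 0.234146947395… mol; 3.2202 has 5 s.f., so the result keeps min(2, 5) = 2 s.f.
Rounded to 2 significant figures: 0.23 mol.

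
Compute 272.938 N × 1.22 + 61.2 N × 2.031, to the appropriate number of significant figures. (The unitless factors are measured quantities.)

457 N

272.938 × 1.22 = 332.98436 → 333 N (3 s.f., last digit at the 10^0 place).
61.2 × 2.031 = 124.2972 → 124 N (3 s.f., last digit at the 10^0 place).
Sum: 457.28156 N; keep the coarser place, 10^0.
Result: 457 N.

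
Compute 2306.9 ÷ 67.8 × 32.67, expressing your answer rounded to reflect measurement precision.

2306.9 ÷ 67.8 × 32.67 = 1111.59915929…
Multiplication/division keeps the fewest significant figures: 2306.9 → 5 s.f., 67.8 → 3 s.f., 32.67 → 4 s.f.; limit is 3.
Rounded to 3 significant figures: 1.11 × 10^3.

1.11 × 10^3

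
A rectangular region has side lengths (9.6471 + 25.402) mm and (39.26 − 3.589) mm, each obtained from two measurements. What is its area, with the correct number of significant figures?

9.6471 + 25.402 = 35.0491, limited to 3 d.p. → 5 s.f.; 39.26 − 3.589 = 35.671, limited to 2 d.p. → 4 s.f.
Carrying full precision, 35.0491 × 35.671 = 1250.2364461; keep min(5, 4) = 4 s.f.
Rounded to 4 significant figures: 1250. mm².

1250. mm²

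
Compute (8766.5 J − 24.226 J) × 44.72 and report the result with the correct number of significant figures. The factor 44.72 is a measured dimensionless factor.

8766.5 J − 24.226 J = 8742.274 J; the difference is limited to 1 decimal place (5 s.f.).
Carrying full precision, 8742.274 × 44.72 = 390954.49328 J; 44.72 has 4 s.f., so the result keeps min(5, 4) = 4 s.f.
Rounded to 4 significant figures: 3.910 × 10⁵ J.

3.910 × 10⁵ J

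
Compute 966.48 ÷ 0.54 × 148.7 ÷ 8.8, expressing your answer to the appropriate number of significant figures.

966.48 ÷ 0.54 × 148.7 ÷ 8.8 = 30243.1767677…
Multiplication/division keeps the fewest significant figures: 966.48 → 5 s.f., 0.54 → 2 s.f., 148.7 → 4 s.f., 8.8 → 2 s.f.; limit is 2.
Rounded to 2 significant figures: 3.0 × 10^4.

3.0 × 10^4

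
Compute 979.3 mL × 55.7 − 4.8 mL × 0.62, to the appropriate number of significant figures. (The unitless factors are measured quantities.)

5.45 × 10^4 mL

979.3 × 55.7 = 54547.01 → 5.45 × 10^4 mL (3 s.f., last digit at the 10^2 place).
4.8 × 0.62 = 2.976 → 3.0 mL (2 s.f., last digit at the 10^-1 place).
Difference: 54544.034 mL; keep the coarser place, 10^2.
Result: 5.45 × 10^4 mL.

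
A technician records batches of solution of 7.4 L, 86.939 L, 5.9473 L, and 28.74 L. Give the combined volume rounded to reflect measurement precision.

129.0 L

7.4 L + 86.939 L + 5.9473 L + 28.74 L = 129.0263 L.
Addition/subtraction keeps the fewest decimal places: 7.4 → 1 decimal place, 86.939 → 3 decimal places, 5.9473 → 4 decimal places, 28.74 → 2 decimal places; limit is 1.
Rounded to 1 decimal place: 129.0 L.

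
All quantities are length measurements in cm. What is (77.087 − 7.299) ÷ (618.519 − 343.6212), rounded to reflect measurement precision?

0.25387

77.087 − 7.299 = 69.788, limited to 3 d.p. → 5 s.f.; 618.519 − 343.6212 = 274.8978, limited to 3 d.p. → 6 s.f.
Carrying full precision, 69.788 ÷ 274.8978 = 0.253868892367…; keep min(5, 6) = 5 s.f.
Rounded to 5 significant figures: 0.25387.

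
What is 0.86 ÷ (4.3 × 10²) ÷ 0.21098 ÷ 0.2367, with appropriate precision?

0.040

0.86 ÷ (4.3 × 10²) ÷ 0.21098 ÷ 0.2367 = 0.0400488868752…
Multiplication/division keeps the fewest significant figures: 0.86 → 2 s.f., 4.3 × 10² → 2 s.f., 0.21098 → 5 s.f., 0.2367 → 4 s.f.; limit is 2.
Rounded to 2 significant figures: 0.040.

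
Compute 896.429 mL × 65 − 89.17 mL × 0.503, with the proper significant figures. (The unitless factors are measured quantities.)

5.8 × 10⁴ mL

896.429 × 65 = 58267.885 → 5.8 × 10⁴ mL (2 s.f., last digit at the 10^3 place).
89.17 × 0.503 = 44.85251 → 44.9 mL (3 s.f., last digit at the 10^-1 place).
Difference: 58223.03249 mL; keep the coarser place, 10^3.
Result: 5.8 × 10⁴ mL.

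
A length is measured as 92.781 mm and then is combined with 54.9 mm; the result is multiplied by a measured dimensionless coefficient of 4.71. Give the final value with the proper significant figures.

696 mm

92.781 mm + 54.9 mm = 147.681 mm; the sum is limited to 1 decimal place (4 s.f.).
Carrying full precision, 147.681 × 4.71 = 695.57751 mm; 4.71 has 3 s.f., so the result keeps min(4, 3) = 3 s.f.
Rounded to 3 significant figures: 696 mm.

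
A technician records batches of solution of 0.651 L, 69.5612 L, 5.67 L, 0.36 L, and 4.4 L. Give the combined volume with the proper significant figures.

0.651 L + 69.5612 L + 5.67 L + 0.36 L + 4.4 L = 80.6422 L.
Addition/subtraction keeps the fewest decimal places: 0.651 → 3 decimal places, 69.5612 → 4 decimal places, 5.67 → 2 decimal places, 0.36 → 2 decimal places, 4.4 → 1 decimal place; limit is 1.
Rounded to 1 decimal place: 80.6 L.

80.6 L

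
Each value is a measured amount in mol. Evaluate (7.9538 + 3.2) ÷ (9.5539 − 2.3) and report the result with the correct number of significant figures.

7.9538 + 3.2 = 11.1538, limited to 1 d.p. → 3 s.f.; 9.5539 − 2.3 = 7.2539, limited to 1 d.p. → 2 s.f.
Carrying full precision, 11.1538 ÷ 7.2539 = 1.53762803457…; keep min(3, 2) = 2 s.f.
Rounded to 2 significant figures: 1.5.

1.5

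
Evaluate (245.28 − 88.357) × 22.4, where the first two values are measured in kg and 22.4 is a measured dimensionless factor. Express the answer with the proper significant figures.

3.52 × 10³ kg

245.28 kg − 88.357 kg = 156.923 kg; the difference is limited to 2 decimal places (5 s.f.).
Carrying full precision, 156.923 × 22.4 = 3515.0752 kg; 22.4 has 3 s.f., so the result keeps min(5, 3) = 3 s.f.
Rounded to 3 significant figures: 3.52 × 10³ kg.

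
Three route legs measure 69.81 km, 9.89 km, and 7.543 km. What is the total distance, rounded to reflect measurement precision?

69.81 km + 9.89 km + 7.543 km = 87.243 km.
Addition/subtraction keeps the fewest decimal places: 69.81 → 2 decimal places, 9.89 → 2 decimal places, 7.543 → 3 decimal places; limit is 2.
Rounded to 2 decimal places: 87.24 km.

87.24 km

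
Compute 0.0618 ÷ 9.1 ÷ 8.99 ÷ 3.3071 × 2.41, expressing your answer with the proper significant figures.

0.0618 ÷ 9.1 ÷ 8.99 ÷ 3.3071 × 2.41 = 0.000550499724943…
Multiplication/division keeps the fewest significant figures: 0.0618 → 3 s.f., 9.1 → 2 s.f., 8.99 → 3 s.f., 3.3071 → 5 s.f., 2.41 → 3 s.f.; limit is 2.
Rounded to 2 significant figures: 5.5 × 10⁻⁴.

5.5 × 10⁻⁴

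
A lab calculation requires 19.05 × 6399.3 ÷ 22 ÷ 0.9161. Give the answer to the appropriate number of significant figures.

19.05 × 6399.3 ÷ 22 ÷ 0.9161 = 6048.69779004…
Multiplication/division keeps the fewest significant figures: 19.05 → 4 s.f., 6399.3 → 5 s.f., 22 → 2 s.f., 0.9161 → 4 s.f.; limit is 2.
Rounded to 2 significant figures: 6.0 × 10³.

6.0 × 10³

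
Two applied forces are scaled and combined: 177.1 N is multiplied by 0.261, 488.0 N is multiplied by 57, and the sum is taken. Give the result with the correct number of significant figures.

2.8 × 10^4 N

177.1 × 0.261 = 46.2231 → 46.2 N (3 s.f., last digit at the 10^-1 place).
488.0 × 57 = 27816 → 2.8 × 10^4 N (2 s.f., last digit at the 10^3 place).
Sum: 27862.2231 N; keep the coarser place, 10^3.
Result: 2.8 × 10^4 N.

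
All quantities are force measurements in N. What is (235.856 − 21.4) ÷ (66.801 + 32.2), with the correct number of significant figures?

2.17

235.856 − 21.4 = 214.456, limited to 1 d.p. → 4 s.f.; 66.801 + 32.2 = 99.001, limited to 1 d.p. → 3 s.f.
Carrying full precision, 214.456 ÷ 99.001 = 2.16620034141…; keep min(4, 3) = 3 s.f.
Rounded to 3 significant figures: 2.17.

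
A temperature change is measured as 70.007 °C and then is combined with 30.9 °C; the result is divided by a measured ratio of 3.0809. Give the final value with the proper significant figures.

70.007 °C + 30.9 °C = 100.907 °C; the sum is limited to 1 decimal place (4 s.f.).
Carrying full precision, 100.907 ÷ 3.0809 = 32.7524424681… °C; 3.0809 has 5 s.f., so the result keeps min(4, 5) = 4 s.f.
Rounded to 4 significant figures: 32.75 °C.

32.75 °C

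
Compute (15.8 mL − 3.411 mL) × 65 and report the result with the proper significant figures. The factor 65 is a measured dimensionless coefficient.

8.1 × 10^2 mL

15.8 mL − 3.411 mL = 12.389 mL; the difference is limited to 1 decimal place (3 s.f.).
Carrying full precision, 12.389 × 65 = 805.285 mL; 65 has 2 s.f., so the result keeps min(3, 2) = 2 s.f.
Rounded to 2 significant figures: 8.1 × 10^2 mL.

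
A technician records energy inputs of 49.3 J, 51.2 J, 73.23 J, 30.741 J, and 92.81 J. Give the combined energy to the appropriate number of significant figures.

297.3 J

49.3 J + 51.2 J + 73.23 J + 30.741 J + 92.81 J = 297.281 J.
Addition/subtraction keeps the fewest decimal places: 49.3 → 1 decimal place, 51.2 → 1 decimal place, 73.23 → 2 decimal places, 30.741 → 3 decimal places, 92.81 → 2 decimal places; limit is 1.
Rounded to 1 decimal place: 297.3 J.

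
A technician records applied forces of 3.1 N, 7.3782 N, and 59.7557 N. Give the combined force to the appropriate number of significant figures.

3.1 N + 7.3782 N + 59.7557 N = 70.2339 N.
Addition/subtraction keeps the fewest decimal places: 3.1 → 1 decimal place, 7.3782 → 4 decimal places, 59.7557 → 4 decimal places; limit is 1.
Rounded to 1 decimal place: 70.2 N.

70.2 N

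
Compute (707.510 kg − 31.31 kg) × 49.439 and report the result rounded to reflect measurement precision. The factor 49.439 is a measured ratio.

707.510 kg − 31.31 kg = 676.200 kg; the difference is limited to 2 decimal places (5 s.f.).
Carrying full precision, 676.200 × 49.439 = 33430.6518 kg; 49.439 has 5 s.f., so the result keeps min(5, 5) = 5 s.f.
Rounded to 5 significant figures: 33431 kg.

33431 kg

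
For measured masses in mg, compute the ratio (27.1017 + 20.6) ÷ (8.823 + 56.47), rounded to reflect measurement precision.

0.731

27.1017 + 20.6 = 47.7017, limited to 1 d.p. → 3 s.f.; 8.823 + 56.47 = 65.293, limited to 2 d.p. → 4 s.f.
Carrying full precision, 47.7017 ÷ 65.293 = 0.730579081984…; keep min(3, 4) = 3 s.f.
Rounded to 3 significant figures: 0.731.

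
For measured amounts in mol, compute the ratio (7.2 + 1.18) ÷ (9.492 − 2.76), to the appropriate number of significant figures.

7.2 + 1.18 = 8.38, limited to 1 d.p. → 2 s.f.; 9.492 − 2.76 = 6.732, limited to 2 d.p. → 3 s.f.
Carrying full precision, 8.38 ÷ 6.732 = 1.24480095068…; keep min(2, 3) = 2 s.f.
Rounded to 2 significant figures: 1.2.

1.2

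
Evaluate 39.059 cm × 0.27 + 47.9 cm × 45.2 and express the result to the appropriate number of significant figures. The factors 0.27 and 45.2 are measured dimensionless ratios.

2.18 × 10³ cm

39.059 × 0.27 = 10.54593 → 11 cm (2 s.f., last digit at the 10^0 place).
47.9 × 45.2 = 2165.08 → 2.17 × 10³ cm (3 s.f., last digit at the 10^1 place).
Sum: 2175.62593 cm; keep the coarser place, 10^1.
Result: 2.18 × 10³ cm.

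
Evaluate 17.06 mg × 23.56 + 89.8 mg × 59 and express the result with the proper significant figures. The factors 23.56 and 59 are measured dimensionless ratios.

5.7 × 10³ mg

17.06 × 23.56 = 401.9336 → 401.9 mg (4 s.f., last digit at the 10^-1 place).
89.8 × 59 = 5298.2 → 5.3 × 10³ mg (2 s.f., last digit at the 10^2 place).
Sum: 5700.1336 mg; keep the coarser place, 10^2.
Result: 5.7 × 10³ mg.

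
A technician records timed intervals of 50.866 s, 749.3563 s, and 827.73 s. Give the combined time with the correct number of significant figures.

50.866 s + 749.3563 s + 827.73 s = 1627.9523 s.
Addition/subtraction keeps the fewest decimal places: 50.866 → 3 decimal places, 749.3563 → 4 decimal places, 827.73 → 2 decimal places; limit is 2.
Rounded to 2 decimal places: 1627.95 s.

1627.95 s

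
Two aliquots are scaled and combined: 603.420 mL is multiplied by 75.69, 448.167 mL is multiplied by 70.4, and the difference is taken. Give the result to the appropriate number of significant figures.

603.420 × 75.69 = 45672.8598 → 4.567 × 10⁴ mL (4 s.f., last digit at the 10^1 place).
448.167 × 70.4 = 31550.9568 → 3.16 × 10⁴ mL (3 s.f., last digit at the 10^2 place).
Difference: 14121.903 mL; keep the coarser place, 10^2.
Result: 1.41 × 10⁴ mL.

1.41 × 10⁴ mL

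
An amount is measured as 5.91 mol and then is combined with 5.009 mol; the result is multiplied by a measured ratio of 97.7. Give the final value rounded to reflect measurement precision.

1.07 × 10³ mol

5.91 mol + 5.009 mol = 10.919 mol; the sum is limited to 2 decimal places (4 s.f.).
Carrying full precision, 10.919 × 97.7 = 1066.7863 mol; 97.7 has 3 s.f., so the result keeps min(4, 3) = 3 s.f.
Rounded to 3 significant figures: 1.07 × 10³ mol.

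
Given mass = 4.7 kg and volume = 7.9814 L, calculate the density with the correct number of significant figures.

density = 4.7 kg ÷ 7.9814 L = 0.588869120706… kg/L.
4.7 has 2 significant figures; 7.9814 has 5.
Division/multiplication keeps the fewest: 2 significant figures.
Rounded: 5.9 × 10⁻¹ kg/L.

5.9 × 10⁻¹ kg/L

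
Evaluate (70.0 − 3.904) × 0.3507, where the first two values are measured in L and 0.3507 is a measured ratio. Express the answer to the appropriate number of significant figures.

23.2 L

70.0 L − 3.904 L = 66.096 L; the difference is limited to 1 decimal place (3 s.f.).
Carrying full precision, 66.096 × 0.3507 = 23.1798672 L; 0.3507 has 4 s.f., so the result keeps min(3, 4) = 3 s.f.
Rounded to 3 significant figures: 23.2 L.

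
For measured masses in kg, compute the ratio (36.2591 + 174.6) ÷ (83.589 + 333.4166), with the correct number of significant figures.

36.2591 + 174.6 = 210.8591, limited to 1 d.p. → 4 s.f.; 83.589 + 333.4166 = 417.0056, limited to 3 d.p. → 6 s.f.
Carrying full precision, 210.8591 ÷ 417.0056 = 0.505650523638…; keep min(4, 6) = 4 s.f.
Rounded to 4 significant figures: 0.5057.

0.5057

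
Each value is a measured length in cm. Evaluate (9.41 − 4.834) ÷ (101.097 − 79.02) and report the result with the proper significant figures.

0.207

9.41 − 4.834 = 4.576, limited to 2 d.p. → 3 s.f.; 101.097 − 79.02 = 22.077, limited to 2 d.p. → 4 s.f.
Carrying full precision, 4.576 ÷ 22.077 = 0.207274539113…; keep min(3, 4) = 3 s.f.
Rounded to 3 significant figures: 0.207.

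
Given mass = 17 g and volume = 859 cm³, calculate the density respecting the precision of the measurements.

density = 17 g ÷ 859 cm³ = 0.0197904540163… g/cm³.
17 has 2 significant figures; 859 has 3.
Division/multiplication keeps the fewest: 2 significant figures.
Rounded: 0.020 g/cm³.

0.020 g/cm³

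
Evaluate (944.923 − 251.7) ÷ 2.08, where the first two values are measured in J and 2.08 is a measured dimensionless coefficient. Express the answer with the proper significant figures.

944.923 J − 251.7 J = 693.223 J; the difference is limited to 1 decimal place (4 s.f.).
Carrying full precision, 693.223 ÷ 2.08 = 333.280288462… J; 2.08 has 3 s.f., so the result keeps min(4, 3) = 3 s.f.
Rounded to 3 significant figures: 333 J.

333 J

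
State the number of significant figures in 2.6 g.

2

2.6: every digit is nonzero and significant.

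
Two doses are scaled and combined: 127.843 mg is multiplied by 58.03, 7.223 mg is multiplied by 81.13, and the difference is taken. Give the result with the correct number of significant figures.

6833 mg

127.843 × 58.03 = 7418.72929 → 7419 mg (4 s.f., last digit at the 10^0 place).
7.223 × 81.13 = 586.00199 → 586.0 mg (4 s.f., last digit at the 10^-1 place).
Difference: 6832.7273 mg; keep the coarser place, 10^0.
Result: 6833 mg.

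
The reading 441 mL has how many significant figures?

3

441: every digit is nonzero and significant.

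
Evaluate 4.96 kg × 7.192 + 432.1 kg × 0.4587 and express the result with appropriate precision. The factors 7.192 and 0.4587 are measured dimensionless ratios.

4.96 × 7.192 = 35.67232 → 35.7 kg (3 s.f., last digit at the 10^-1 place).
432.1 × 0.4587 = 198.20427 → 198.2 kg (4 s.f., last digit at the 10^-1 place).
Sum: 233.87659 kg; keep the coarser place, 10^-1.
Result: 233.9 kg.

233.9 kg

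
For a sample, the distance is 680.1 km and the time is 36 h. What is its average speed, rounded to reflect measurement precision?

19 km/h

average speed = 680.1 km ÷ 36 h = 18.8916666667… km/h.
680.1 has 4 significant figures; 36 has 2.
Division/multiplication keeps the fewest: 2 significant figures.
Rounded: 19 km/h.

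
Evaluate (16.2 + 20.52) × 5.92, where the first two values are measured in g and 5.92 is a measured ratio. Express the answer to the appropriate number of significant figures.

217 g

16.2 g + 20.52 g = 36.72 g; the sum is limited to 1 decimal place (3 s.f.).
Carrying full precision, 36.72 × 5.92 = 217.3824 g; 5.92 has 3 s.f., so the result keeps min(3, 3) = 3 s.f.
Rounded to 3 significant figures: 217 g.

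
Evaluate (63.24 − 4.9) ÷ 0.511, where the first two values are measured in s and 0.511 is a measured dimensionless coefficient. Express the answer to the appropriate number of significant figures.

114 s

63.24 s − 4.9 s = 58.34 s; the difference is limited to 1 decimal place (3 s.f.).
Carrying full precision, 58.34 ÷ 0.511 = 114.168297456… s; 0.511 has 3 s.f., so the result keeps min(3, 3) = 3 s.f.
Rounded to 3 significant figures: 114 s.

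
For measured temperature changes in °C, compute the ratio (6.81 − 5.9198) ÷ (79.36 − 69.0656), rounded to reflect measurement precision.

8.6 × 10⁻²

6.81 − 5.9198 = 0.8902, limited to 2 d.p. → 2 s.f.; 79.36 − 69.0656 = 10.2944, limited to 2 d.p. → 4 s.f.
Carrying full precision, 0.8902 ÷ 10.2944 = 0.0864741995648…; keep min(2, 4) = 2 s.f.
Rounded to 2 significant figures: 8.6 × 10⁻².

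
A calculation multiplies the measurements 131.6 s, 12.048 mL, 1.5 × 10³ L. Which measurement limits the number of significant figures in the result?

1.5 × 10³ L

131.6 s → 4 s.f.; 12.048 mL → 5 s.f.; 1.5 × 10³ L → 2 s.f.
The fewest is 2 significant figures, from 1.5 × 10³ L.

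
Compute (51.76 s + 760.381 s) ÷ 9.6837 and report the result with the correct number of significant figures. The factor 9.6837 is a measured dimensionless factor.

83.867 s

51.76 s + 760.381 s = 812.141 s; the sum is limited to 2 decimal places (5 s.f.).
Carrying full precision, 812.141 ÷ 9.6837 = 83.8668071089… s; 9.6837 has 5 s.f., so the result keeps min(5, 5) = 5 s.f.
Rounded to 5 significant figures: 83.867 s.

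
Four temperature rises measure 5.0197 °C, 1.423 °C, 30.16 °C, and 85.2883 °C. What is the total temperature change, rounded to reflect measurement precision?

5.0197 °C + 1.423 °C + 30.16 °C + 85.2883 °C = 121.8910 °C.
Addition/subtraction keeps the fewest decimal places: 5.0197 → 4 decimal places, 1.423 → 3 decimal places, 30.16 → 2 decimal places, 85.2883 → 4 decimal places; limit is 2.
Rounded to 2 decimal places: 121.89 °C.

121.89 °C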